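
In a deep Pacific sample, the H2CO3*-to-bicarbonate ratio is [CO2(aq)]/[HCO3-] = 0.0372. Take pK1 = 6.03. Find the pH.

pH = 7.46

From K1 = [H⁺][HCO3-]/[CO2(aq)]:  pH = pK1 − log₁₀([CO2(aq)]/[HCO3-])
log₁₀(0.0372) = -1.429
pH = 6.03 − (-1.429) = 7.46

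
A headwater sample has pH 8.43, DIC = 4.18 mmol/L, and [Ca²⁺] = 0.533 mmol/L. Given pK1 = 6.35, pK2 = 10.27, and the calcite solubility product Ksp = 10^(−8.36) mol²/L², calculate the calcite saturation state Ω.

α₂ = 1 / (1 + [H⁺]/K2 + [H⁺]²/(K1K2)) = 1 / (1 + 10^+1.84 + 10^-0.24)
   = 1 / (1 + 69.183 + 0.57544) = 1/70.759 = 0.01413
[CO3²⁻] = α₂ × DIC = 0.01413 × 4.18 = 0.05907 mmol/L
Ksp = 10^(−8.36) = 4.365×10^-9
Ω = [Ca²⁺][CO3²⁻]/Ksp = (0.533×10^-3)(5.907×10^-5) / 4.365×10^-9 = 7.21

Ω = 7.21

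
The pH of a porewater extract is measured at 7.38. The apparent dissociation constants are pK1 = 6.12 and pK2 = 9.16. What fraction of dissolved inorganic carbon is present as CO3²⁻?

α₂ = 0.0155

α₂ = 1 / (1 + [H⁺]/K2 + [H⁺]²/(K1K2)) = 1 / (1 + 10^+1.78 + 10^+0.52)
   = 1 / (1 + 60.256 + 3.3113) = 1/64.567 = 0.01549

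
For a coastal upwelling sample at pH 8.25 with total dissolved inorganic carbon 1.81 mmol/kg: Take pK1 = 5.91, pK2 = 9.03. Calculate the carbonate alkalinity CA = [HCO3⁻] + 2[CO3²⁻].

CA = 2.06 mmol/kg

CA = [HCO3⁻] + 2[CO3²⁻] = (α₁ + 2α₂)·DIC
At pH 8.25: [H⁺]/K1 = 10^-2.34 = 0.0045709, K2/[H⁺] = 10^-0.78 = 0.16596
α₁ = 1/(1 + 0.0045709 + 0.16596) = 1/1.1705 = 0.8543; α₂ = α₁·K2/[H⁺] = 0.1418
α₁ + 2α₂ = 1.1379
CA = 1.1379 × 1.81 = 2.06 mmol/kg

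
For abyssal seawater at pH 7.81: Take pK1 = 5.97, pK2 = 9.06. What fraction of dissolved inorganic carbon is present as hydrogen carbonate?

α₁ = 0.934

α₁ = 1 / (1 + [H⁺]/K1 + K2/[H⁺]) = 1 / (1 + 10^-1.84 + 10^-1.25)
   = 1 / (1 + 0.014454 + 0.056234) = 1/1.0707 = 0.9340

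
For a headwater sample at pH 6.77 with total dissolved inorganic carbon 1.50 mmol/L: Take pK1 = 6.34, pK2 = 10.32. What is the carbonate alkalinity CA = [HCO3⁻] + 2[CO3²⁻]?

CA = [HCO3⁻] + 2[CO3²⁻] = (α₁ + 2α₂)·DIC
At pH 6.77: [H⁺]/K1 = 10^-0.43 = 0.37154, K2/[H⁺] = 10^-3.55 = 0.00028184
α₁ = 1/(1 + 0.37154 + 0.00028184) = 1/1.3718 = 0.7290; α₂ = α₁·K2/[H⁺] = 0.0002054
α₁ + 2α₂ = 0.7294
CA = 0.7294 × 1.50 = 1.09 mmol/L

CA = 1.09 mmol/L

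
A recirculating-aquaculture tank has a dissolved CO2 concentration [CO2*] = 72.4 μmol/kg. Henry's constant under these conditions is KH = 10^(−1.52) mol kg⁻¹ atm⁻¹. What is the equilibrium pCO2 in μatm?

pCO2 = 2400 μatm

KH = 10^(−1.52) = 3.020×10^-2 mol kg⁻¹ atm⁻¹
pCO2 = [CO2*]/KH = 72.4×10^-6 / 3.020×10^-2 = 2.40×10^-3 atm = 2400 μatm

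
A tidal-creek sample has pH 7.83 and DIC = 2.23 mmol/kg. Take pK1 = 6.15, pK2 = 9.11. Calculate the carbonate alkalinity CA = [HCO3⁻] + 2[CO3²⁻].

CA = 2.30 mmol/kg

CA = [HCO3⁻] + 2[CO3²⁻] = (α₁ + 2α₂)·DIC
At pH 7.83: [H⁺]/K1 = 10^-1.68 = 0.020893, K2/[H⁺] = 10^-1.28 = 0.052481
α₁ = 1/(1 + 0.020893 + 0.052481) = 1/1.0734 = 0.9316; α₂ = α₁·K2/[H⁺] = 0.04889
α₁ + 2α₂ = 1.0294
CA = 1.0294 × 2.23 = 2.30 mmol/kg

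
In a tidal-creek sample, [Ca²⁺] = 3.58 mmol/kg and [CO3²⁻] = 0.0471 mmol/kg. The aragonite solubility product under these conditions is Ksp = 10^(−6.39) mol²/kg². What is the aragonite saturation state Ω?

Ksp = 10^(−6.39) = 4.074×10^-7
Ω = [Ca²⁺][CO3²⁻]/Ksp = (3.58×10^-3)(0.0471×10^-3) / 4.074×10^-7 = 0.414

Ω = 0.414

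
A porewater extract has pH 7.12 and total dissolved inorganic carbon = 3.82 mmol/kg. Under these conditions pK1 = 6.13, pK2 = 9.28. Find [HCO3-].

α₁ = 1 / (1 + [H⁺]/K1 + K2/[H⁺]) = 1 / (1 + 10^-0.99 + 10^-2.16)
   = 1 / (1 + 0.10233 + 0.0069183) = 1/1.1092 = 0.9015
[HCO3⁻] = α₁ × DIC = 0.9015 × 3.82 = 3.44 mmol/kg

[HCO3⁻] = 3.44 mmol/kg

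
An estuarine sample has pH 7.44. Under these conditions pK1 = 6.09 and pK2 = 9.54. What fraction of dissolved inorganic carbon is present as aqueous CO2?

α₀ = 1 / (1 + K1/[H⁺] + K1K2/[H⁺]²) = 1 / (1 + 10^+1.35 + 10^-0.75)
   = 1 / (1 + 22.387 + 0.17783) = 1/23.565 = 0.04244

α₀ = 0.0424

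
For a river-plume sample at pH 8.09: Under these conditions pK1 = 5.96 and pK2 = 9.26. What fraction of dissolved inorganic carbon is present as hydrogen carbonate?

α₁ = 0.930

α₁ = 1 / (1 + [H⁺]/K1 + K2/[H⁺]) = 1 / (1 + 10^-2.13 + 10^-1.17)
   = 1 / (1 + 0.0074131 + 0.067608) = 1/1.0750 = 0.9302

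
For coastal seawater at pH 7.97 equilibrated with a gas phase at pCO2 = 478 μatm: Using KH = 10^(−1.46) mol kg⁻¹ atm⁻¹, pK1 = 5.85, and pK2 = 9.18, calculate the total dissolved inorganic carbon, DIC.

[CO2*] = KH · pCO2 = 10^(−1.46) × 478×10^-6 = 1.657×10^-5 mol/kg
α₀ = 1/(1 + K1/[H⁺] + K1K2/[H⁺]²) = 1/(1 + 10^+2.12 + 10^+0.91) = 0.007095
DIC = [CO2*]/α₀ = 1.657×10^-5 / 0.007095 = 2.34 mmol/kg

DIC = 2.34 mmol/kg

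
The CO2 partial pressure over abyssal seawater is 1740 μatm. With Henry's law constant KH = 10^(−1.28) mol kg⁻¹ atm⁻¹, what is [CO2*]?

KH = 10^(−1.28) = 5.248×10^-2 mol kg⁻¹ atm⁻¹
[CO2*] = KH · pCO2 = 5.248×10^-2 × 1740×10^-6 atm = 9.13×10^-5 mol/kg

[CO2*] = 91.3 μmol/kg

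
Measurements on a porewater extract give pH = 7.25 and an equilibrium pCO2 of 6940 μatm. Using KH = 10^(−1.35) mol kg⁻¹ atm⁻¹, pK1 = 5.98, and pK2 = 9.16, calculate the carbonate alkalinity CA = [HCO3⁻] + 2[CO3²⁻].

[CO2*] = KH · pCO2 = 10^(−1.35) × 6940×10^-6 = 3.100×10^-4 mol/kg
α₀ = 1/(1 + K1/[H⁺] + K1K2/[H⁺]²) = 1/(1 + 10^+1.27 + 10^-0.64) = 0.05038
DIC = [CO2*]/α₀ = 3.100×10^-4 / 0.05038 = 6.153 mmol/kg
CA = (α₁ + 2α₂)·DIC = (0.9381 + 2×0.01154) × 6.153 = 5.91 mmol/kg

CA = 5.91 mmol/kg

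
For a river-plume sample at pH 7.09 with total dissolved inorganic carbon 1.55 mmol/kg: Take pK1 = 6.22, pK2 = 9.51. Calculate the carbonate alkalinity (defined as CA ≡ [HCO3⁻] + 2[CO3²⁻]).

CA = [HCO3⁻] + 2[CO3²⁻] = (α₁ + 2α₂)·DIC
At pH 7.09: [H⁺]/K1 = 10^-0.87 = 0.13490, K2/[H⁺] = 10^-2.42 = 0.0038019
α₁ = 1/(1 + 0.13490 + 0.0038019) = 1/1.1387 = 0.8782; α₂ = α₁·K2/[H⁺] = 0.003339
α₁ + 2α₂ = 0.8849
CA = 0.8849 × 1.55 = 1.37 mmol/kg

CA = 1.37 mmol/kg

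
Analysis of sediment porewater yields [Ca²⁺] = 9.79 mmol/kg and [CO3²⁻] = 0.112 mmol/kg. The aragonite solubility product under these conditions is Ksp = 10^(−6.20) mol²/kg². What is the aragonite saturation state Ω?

Ksp = 10^(−6.20) = 6.310×10^-7
Ω = [Ca²⁺][CO3²⁻]/Ksp = (9.79×10^-3)(0.112×10^-3) / 6.310×10^-7 = 1.74

Ω = 1.74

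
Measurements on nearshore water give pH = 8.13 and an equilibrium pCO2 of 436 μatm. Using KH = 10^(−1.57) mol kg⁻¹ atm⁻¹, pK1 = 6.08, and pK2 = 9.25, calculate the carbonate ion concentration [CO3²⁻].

[CO3²⁻] = 0.0999 mmol/kg

[CO2*] = KH · pCO2 = 10^(−1.57) × 436×10^-6 = 1.174×10^-5 mol/kg
α₀ = 1/(1 + K1/[H⁺] + K1K2/[H⁺]²) = 1/(1 + 10^+2.05 + 10^+0.93) = 0.008216
DIC = [CO2*]/α₀ = 1.174×10^-5 / 0.008216 = 1.428 mmol/kg
[CO3²⁻] = α₂·DIC; α₂ = 0.06993, so [CO3²⁻] = 0.06993 × 1.428 = 0.0999 mmol/kg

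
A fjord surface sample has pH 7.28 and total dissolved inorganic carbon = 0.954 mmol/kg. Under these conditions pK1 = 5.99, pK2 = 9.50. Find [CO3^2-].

[CO3²⁻] = 5.44 μmol/kg

α₂ = 1 / (1 + [H⁺]/K2 + [H⁺]²/(K1K2)) = 1 / (1 + 10^+2.22 + 10^+0.93)
   = 1 / (1 + 165.96 + 8.5114) = 1/175.47 = 0.005699
[CO3²⁻] = α₂ × DIC = 0.005699 × 0.954 = 0.00544 mmol/kg = 5.44 μmol/kg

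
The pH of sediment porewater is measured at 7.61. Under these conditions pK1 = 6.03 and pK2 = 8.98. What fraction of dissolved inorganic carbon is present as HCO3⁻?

α₁ = 1 / (1 + [H⁺]/K1 + K2/[H⁺]) = 1 / (1 + 10^-1.58 + 10^-1.37)
   = 1 / (1 + 0.026303 + 0.042658) = 1/1.0690 = 0.9355

α₁ = 0.935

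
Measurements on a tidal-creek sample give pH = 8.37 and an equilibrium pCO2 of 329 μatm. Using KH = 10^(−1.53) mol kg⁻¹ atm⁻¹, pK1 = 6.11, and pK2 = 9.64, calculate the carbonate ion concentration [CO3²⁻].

[CO3²⁻] = 0.0949 mmol/kg

[CO2*] = KH · pCO2 = 10^(−1.53) × 329×10^-6 = 9.709×10^-6 mol/kg
α₀ = 1/(1 + K1/[H⁺] + K1K2/[H⁺]²) = 1/(1 + 10^+2.26 + 10^+0.99) = 0.005188
DIC = [CO2*]/α₀ = 9.709×10^-6 / 0.005188 = 1.871 mmol/kg
[CO3²⁻] = α₂·DIC; α₂ = 0.05070, so [CO3²⁻] = 0.05070 × 1.871 = 0.0949 mmol/kg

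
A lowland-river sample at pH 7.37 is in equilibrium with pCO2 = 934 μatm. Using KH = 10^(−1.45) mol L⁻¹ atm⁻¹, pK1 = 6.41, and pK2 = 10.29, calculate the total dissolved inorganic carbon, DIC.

[CO2*] = KH · pCO2 = 10^(−1.45) × 934×10^-6 = 3.314×10^-5 mol/L
α₀ = 1/(1 + K1/[H⁺] + K1K2/[H⁺]²) = 1/(1 + 10^+0.96 + 10^-1.96) = 0.09871
DIC = [CO2*]/α₀ = 3.314×10^-5 / 0.09871 = 0.336 mmol/L

DIC = 0.336 mmol/L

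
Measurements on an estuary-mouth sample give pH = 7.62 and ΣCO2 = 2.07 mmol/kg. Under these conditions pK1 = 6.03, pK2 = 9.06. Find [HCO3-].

[HCO3⁻] = 1.95 mmol/kg

α₁ = 1 / (1 + [H⁺]/K1 + K2/[H⁺]) = 1 / (1 + 10^-1.59 + 10^-1.44)
   = 1 / (1 + 0.025704 + 0.036308) = 1/1.0620 = 0.9416
[HCO3⁻] = α₁ × DIC = 0.9416 × 2.07 = 1.95 mmol/kg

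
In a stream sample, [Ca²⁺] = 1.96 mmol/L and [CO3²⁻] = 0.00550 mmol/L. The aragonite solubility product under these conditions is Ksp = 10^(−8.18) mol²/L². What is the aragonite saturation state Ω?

Ksp = 10^(−8.18) = 6.607×10^-9
Ω = [Ca²⁺][CO3²⁻]/Ksp = (1.96×10^-3)(0.00550×10^-3) / 6.607×10^-9 = 1.63

Ω = 1.63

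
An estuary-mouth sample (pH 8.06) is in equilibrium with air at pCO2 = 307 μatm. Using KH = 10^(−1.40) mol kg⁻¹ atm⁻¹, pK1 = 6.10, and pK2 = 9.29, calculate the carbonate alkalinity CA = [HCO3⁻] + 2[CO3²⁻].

CA = 1.25 mmol/kg

[CO2*] = KH · pCO2 = 10^(−1.40) × 307×10^-6 = 1.222×10^-5 mol/kg
α₀ = 1/(1 + K1/[H⁺] + K1K2/[H⁺]²) = 1/(1 + 10^+1.96 + 10^+0.73) = 0.01025
DIC = [CO2*]/α₀ = 1.222×10^-5 / 0.01025 = 1.193 mmol/kg
CA = (α₁ + 2α₂)·DIC = (0.9347 + 2×0.05504) × 1.193 = 1.25 mmol/kg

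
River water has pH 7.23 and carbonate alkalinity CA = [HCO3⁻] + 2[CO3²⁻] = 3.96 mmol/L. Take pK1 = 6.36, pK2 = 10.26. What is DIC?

DIC = 4.49 mmol/L

CA = [HCO3⁻] + 2[CO3²⁻] = (α₁ + 2α₂)·DIC
At pH 7.23: [H⁺]/K1 = 10^-0.87 = 0.13490, K2/[H⁺] = 10^-3.03 = 0.00093325
α₁ = 1/(1 + 0.13490 + 0.00093325) = 1/1.1358 = 0.8804; α₂ = α₁·K2/[H⁺] = 0.0008216
α₁ + 2α₂ = 0.8821
DIC = CA / (α₁ + 2α₂) = 3.96 / 0.8821 = 4.49 mmol/L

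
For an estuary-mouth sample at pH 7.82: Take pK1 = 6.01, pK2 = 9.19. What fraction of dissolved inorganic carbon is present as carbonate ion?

α₂ = 0.0403

α₂ = 1 / (1 + [H⁺]/K2 + [H⁺]²/(K1K2)) = 1 / (1 + 10^+1.37 + 10^-0.44)
   = 1 / (1 + 23.442 + 0.36308) = 1/24.805 = 0.04031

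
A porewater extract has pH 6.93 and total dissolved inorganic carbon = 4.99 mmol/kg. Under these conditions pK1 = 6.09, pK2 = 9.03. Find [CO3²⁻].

[CO3²⁻] = 0.0344 mmol/kg

α₂ = 1 / (1 + [H⁺]/K2 + [H⁺]²/(K1K2)) = 1 / (1 + 10^+2.10 + 10^+1.26)
   = 1 / (1 + 125.89 + 18.197) = 1/145.09 = 0.006892
[CO3²⁻] = α₂ × DIC = 0.006892 × 4.99 = 0.0344 mmol/kg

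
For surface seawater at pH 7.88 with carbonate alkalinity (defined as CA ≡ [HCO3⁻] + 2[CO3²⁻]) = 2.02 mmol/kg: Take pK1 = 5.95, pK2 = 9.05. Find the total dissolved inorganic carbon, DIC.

CA = [HCO3⁻] + 2[CO3²⁻] = (α₁ + 2α₂)·DIC
At pH 7.88: [H⁺]/K1 = 10^-1.93 = 0.011749, K2/[H⁺] = 10^-1.17 = 0.067608
α₁ = 1/(1 + 0.011749 + 0.067608) = 1/1.0794 = 0.9265; α₂ = α₁·K2/[H⁺] = 0.06264
α₁ + 2α₂ = 1.0518
DIC = CA / (α₁ + 2α₂) = 2.02 / 1.0518 = 1.92 mmol/kg

DIC = 1.92 mmol/kg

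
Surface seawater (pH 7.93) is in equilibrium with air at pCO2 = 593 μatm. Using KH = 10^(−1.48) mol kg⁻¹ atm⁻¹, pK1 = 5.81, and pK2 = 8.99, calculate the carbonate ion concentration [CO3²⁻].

[CO3²⁻] = 0.225 mmol/kg

[CO2*] = KH · pCO2 = 10^(−1.48) × 593×10^-6 = 1.964×10^-5 mol/kg
α₀ = 1/(1 + K1/[H⁺] + K1K2/[H⁺]²) = 1/(1 + 10^+2.12 + 10^+1.06) = 0.006930
DIC = [CO2*]/α₀ = 1.964×10^-5 / 0.006930 = 2.834 mmol/kg
[CO3²⁻] = α₂·DIC; α₂ = 0.07956, so [CO3²⁻] = 0.07956 × 2.834 = 0.225 mmol/kg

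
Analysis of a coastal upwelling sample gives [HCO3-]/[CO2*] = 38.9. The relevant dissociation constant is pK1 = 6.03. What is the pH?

From K1 = [H⁺][HCO3-]/[CO2*]:  pH = pK1 + log₁₀([HCO3-]/[CO2*])
log₁₀(38.9) = +1.590
pH = 6.03 + (+1.590) = 7.62

pH = 7.62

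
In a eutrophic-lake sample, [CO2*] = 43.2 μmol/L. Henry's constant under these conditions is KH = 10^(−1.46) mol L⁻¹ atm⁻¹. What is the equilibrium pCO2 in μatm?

KH = 10^(−1.46) = 3.467×10^-2 mol L⁻¹ atm⁻¹
pCO2 = [CO2*]/KH = 43.2×10^-6 / 3.467×10^-2 = 1.25×10^-3 atm = 1250 μatm

pCO2 = 1250 μatm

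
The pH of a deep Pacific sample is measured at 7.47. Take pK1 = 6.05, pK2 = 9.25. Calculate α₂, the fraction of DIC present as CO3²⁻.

α₂ = 1 / (1 + [H⁺]/K2 + [H⁺]²/(K1K2)) = 1 / (1 + 10^+1.78 + 10^+0.36)
   = 1 / (1 + 60.256 + 2.2909) = 1/63.547 = 0.01574

α₂ = 0.0157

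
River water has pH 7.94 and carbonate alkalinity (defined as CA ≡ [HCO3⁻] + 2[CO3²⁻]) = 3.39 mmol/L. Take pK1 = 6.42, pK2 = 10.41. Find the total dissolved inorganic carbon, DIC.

CA = [HCO3⁻] + 2[CO3²⁻] = (α₁ + 2α₂)·DIC
At pH 7.94: [H⁺]/K1 = 10^-1.52 = 0.030200, K2/[H⁺] = 10^-2.47 = 0.0033884
α₁ = 1/(1 + 0.030200 + 0.0033884) = 1/1.0336 = 0.9675; α₂ = α₁·K2/[H⁺] = 0.003278
α₁ + 2α₂ = 0.9741
DIC = CA / (α₁ + 2α₂) = 3.39 / 0.9741 = 3.48 mmol/L

DIC = 3.48 mmol/L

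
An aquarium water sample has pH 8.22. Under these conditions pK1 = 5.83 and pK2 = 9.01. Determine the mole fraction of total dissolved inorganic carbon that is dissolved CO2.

α₀ = 1 / (1 + K1/[H⁺] + K1K2/[H⁺]²) = 1 / (1 + 10^+2.39 + 10^+1.60)
   = 1 / (1 + 245.47 + 39.811) = 1/286.28 = 0.003493

α₀ = 0.00349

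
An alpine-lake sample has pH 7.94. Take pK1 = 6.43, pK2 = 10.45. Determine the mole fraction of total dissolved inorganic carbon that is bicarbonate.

α₁ = 1 / (1 + [H⁺]/K1 + K2/[H⁺]) = 1 / (1 + 10^-1.51 + 10^-2.51)
   = 1 / (1 + 0.030903 + 0.0030903) = 1/1.0340 = 0.9671

α₁ = 0.967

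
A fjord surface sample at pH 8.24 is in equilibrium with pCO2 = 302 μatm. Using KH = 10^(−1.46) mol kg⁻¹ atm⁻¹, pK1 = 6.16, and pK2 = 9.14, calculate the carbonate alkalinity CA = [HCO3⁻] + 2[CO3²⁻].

CA = 1.58 mmol/kg

[CO2*] = KH · pCO2 = 10^(−1.46) × 302×10^-6 = 1.047×10^-5 mol/kg
α₀ = 1/(1 + K1/[H⁺] + K1K2/[H⁺]²) = 1/(1 + 10^+2.08 + 10^+1.18) = 0.007333
DIC = [CO2*]/α₀ = 1.047×10^-5 / 0.007333 = 1.428 mmol/kg
CA = (α₁ + 2α₂)·DIC = (0.8817 + 2×0.1110) × 1.428 = 1.58 mmol/kg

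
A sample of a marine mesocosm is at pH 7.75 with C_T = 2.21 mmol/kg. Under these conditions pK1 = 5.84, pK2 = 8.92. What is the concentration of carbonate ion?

α₂ = 1 / (1 + [H⁺]/K2 + [H⁺]²/(K1K2)) = 1 / (1 + 10^+1.17 + 10^-0.74)
   = 1 / (1 + 14.791 + 0.18197) = 1/15.973 = 0.06261
[CO3²⁻] = α₂ × DIC = 0.06261 × 2.21 = 0.138 mmol/kg

[CO3²⁻] = 0.138 mmol/kg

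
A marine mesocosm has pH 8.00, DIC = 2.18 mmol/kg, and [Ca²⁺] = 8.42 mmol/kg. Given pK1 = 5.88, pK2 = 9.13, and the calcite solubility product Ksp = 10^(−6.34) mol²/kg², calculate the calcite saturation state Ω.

Ω = 2.75

α₂ = 1 / (1 + [H⁺]/K2 + [H⁺]²/(K1K2)) = 1 / (1 + 10^+1.13 + 10^-0.99)
   = 1 / (1 + 13.490 + 0.10233) = 1/14.592 = 0.06853
[CO3²⁻] = α₂ × DIC = 0.06853 × 2.18 = 0.1494 mmol/kg
Ksp = 10^(−6.34) = 4.571×10^-7
Ω = [Ca²⁺][CO3²⁻]/Ksp = (8.42×10^-3)(1.494×10^-4) / 4.571×10^-7 = 2.75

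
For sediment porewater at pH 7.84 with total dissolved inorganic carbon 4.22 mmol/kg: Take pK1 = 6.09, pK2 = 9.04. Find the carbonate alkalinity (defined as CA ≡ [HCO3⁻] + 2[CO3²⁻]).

CA = 4.40 mmol/kg

CA = [HCO3⁻] + 2[CO3²⁻] = (α₁ + 2α₂)·DIC
At pH 7.84: [H⁺]/K1 = 10^-1.75 = 0.017783, K2/[H⁺] = 10^-1.20 = 0.063096
α₁ = 1/(1 + 0.017783 + 0.063096) = 1/1.0809 = 0.9252; α₂ = α₁·K2/[H⁺] = 0.05837
α₁ + 2α₂ = 1.0419
CA = 1.0419 × 4.22 = 4.40 mmol/kg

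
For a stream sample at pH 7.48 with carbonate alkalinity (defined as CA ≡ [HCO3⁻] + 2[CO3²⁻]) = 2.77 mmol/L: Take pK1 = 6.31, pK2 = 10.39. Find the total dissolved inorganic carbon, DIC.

CA = [HCO3⁻] + 2[CO3²⁻] = (α₁ + 2α₂)·DIC
At pH 7.48: [H⁺]/K1 = 10^-1.17 = 0.067608, K2/[H⁺] = 10^-2.91 = 0.0012303
α₁ = 1/(1 + 0.067608 + 0.0012303) = 1/1.0688 = 0.9356; α₂ = α₁·K2/[H⁺] = 0.001151
α₁ + 2α₂ = 0.9379
DIC = CA / (α₁ + 2α₂) = 2.77 / 0.9379 = 2.95 mmol/L

DIC = 2.95 mmol/L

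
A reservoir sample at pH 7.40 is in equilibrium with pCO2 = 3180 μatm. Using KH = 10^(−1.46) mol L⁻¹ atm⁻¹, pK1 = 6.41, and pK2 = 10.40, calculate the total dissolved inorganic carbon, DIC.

DIC = 1.19 mmol/L

[CO2*] = KH · pCO2 = 10^(−1.46) × 3180×10^-6 = 1.103×10^-4 mol/L
α₀ = 1/(1 + K1/[H⁺] + K1K2/[H⁺]²) = 1/(1 + 10^+0.99 + 10^-2.01) = 0.09275
DIC = [CO2*]/α₀ = 1.103×10^-4 / 0.09275 = 1.19 mmol/L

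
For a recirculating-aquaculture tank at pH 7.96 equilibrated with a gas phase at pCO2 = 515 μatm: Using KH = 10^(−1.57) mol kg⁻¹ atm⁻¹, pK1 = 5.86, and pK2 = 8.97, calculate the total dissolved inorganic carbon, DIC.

DIC = 1.93 mmol/kg

[CO2*] = KH · pCO2 = 10^(−1.57) × 515×10^-6 = 1.386×10^-5 mol/kg
α₀ = 1/(1 + K1/[H⁺] + K1K2/[H⁺]²) = 1/(1 + 10^+2.10 + 10^+1.09) = 0.007184
DIC = [CO2*]/α₀ = 1.386×10^-5 / 0.007184 = 1.93 mmol/kg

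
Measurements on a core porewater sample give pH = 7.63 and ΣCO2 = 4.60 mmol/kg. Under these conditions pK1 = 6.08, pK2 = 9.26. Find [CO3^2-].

α₂ = 1 / (1 + [H⁺]/K2 + [H⁺]²/(K1K2)) = 1 / (1 + 10^+1.63 + 10^+0.08)
   = 1 / (1 + 42.658 + 1.2023) = 1/44.860 = 0.02229
[CO3²⁻] = α₂ × DIC = 0.02229 × 4.60 = 0.103 mmol/kg

[CO3²⁻] = 0.103 mmol/kg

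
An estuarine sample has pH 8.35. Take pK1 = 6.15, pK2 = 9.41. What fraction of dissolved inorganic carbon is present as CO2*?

α₀ = 0.00577

α₀ = 1 / (1 + K1/[H⁺] + K1K2/[H⁺]²) = 1 / (1 + 10^+2.20 + 10^+1.14)
   = 1 / (1 + 158.49 + 13.804) = 1/173.29 = 0.005771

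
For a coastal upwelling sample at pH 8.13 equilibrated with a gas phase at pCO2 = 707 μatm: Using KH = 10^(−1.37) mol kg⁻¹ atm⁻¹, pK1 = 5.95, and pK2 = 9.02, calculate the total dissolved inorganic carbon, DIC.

[CO2*] = KH · pCO2 = 10^(−1.37) × 707×10^-6 = 3.016×10^-5 mol/kg
α₀ = 1/(1 + K1/[H⁺] + K1K2/[H⁺]²) = 1/(1 + 10^+2.18 + 10^+1.29) = 0.005819
DIC = [CO2*]/α₀ = 3.016×10^-5 / 0.005819 = 5.18 mmol/kg

DIC = 5.18 mmol/kg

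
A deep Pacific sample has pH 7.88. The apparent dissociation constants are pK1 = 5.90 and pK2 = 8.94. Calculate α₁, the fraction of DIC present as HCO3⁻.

α₁ = 1 / (1 + [H⁺]/K1 + K2/[H⁺]) = 1 / (1 + 10^-1.98 + 10^-1.06)
   = 1 / (1 + 0.010471 + 0.087096) = 1/1.0976 = 0.9111

α₁ = 0.911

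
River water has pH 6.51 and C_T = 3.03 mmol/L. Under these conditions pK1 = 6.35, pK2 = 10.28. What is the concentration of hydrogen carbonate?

[HCO3⁻] = 1.79 mmol/L

α₁ = 1 / (1 + [H⁺]/K1 + K2/[H⁺]) = 1 / (1 + 10^-0.16 + 10^-3.77)
   = 1 / (1 + 0.69183 + 0.00016982) = 1/1.6920 = 0.5910
[HCO3⁻] = α₁ × DIC = 0.5910 × 3.03 = 1.79 mmol/L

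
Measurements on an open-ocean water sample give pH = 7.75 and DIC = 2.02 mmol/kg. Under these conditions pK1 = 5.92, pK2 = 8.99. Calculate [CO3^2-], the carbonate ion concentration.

α₂ = 1 / (1 + [H⁺]/K2 + [H⁺]²/(K1K2)) = 1 / (1 + 10^+1.24 + 10^-0.59)
   = 1 / (1 + 17.378 + 0.25704) = 1/18.635 = 0.05366
[CO3²⁻] = α₂ × DIC = 0.05366 × 2.02 = 0.108 mmol/kg

[CO3²⁻] = 0.108 mmol/kg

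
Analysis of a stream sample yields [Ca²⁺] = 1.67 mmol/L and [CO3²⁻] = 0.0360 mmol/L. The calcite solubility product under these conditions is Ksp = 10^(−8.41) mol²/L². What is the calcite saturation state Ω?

Ω = 15.5

Ksp = 10^(−8.41) = 3.890×10^-9
Ω = [Ca²⁺][CO3²⁻]/Ksp = (1.67×10^-3)(0.0360×10^-3) / 3.890×10^-9 = 15.5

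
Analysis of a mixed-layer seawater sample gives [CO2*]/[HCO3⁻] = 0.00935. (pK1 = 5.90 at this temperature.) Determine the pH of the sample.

From K1 = [H⁺][HCO3⁻]/[CO2*]:  pH = pK1 − log₁₀([CO2*]/[HCO3⁻])
log₁₀(0.00935) = -2.029
pH = 5.90 − (-2.029) = 7.93

pH = 7.93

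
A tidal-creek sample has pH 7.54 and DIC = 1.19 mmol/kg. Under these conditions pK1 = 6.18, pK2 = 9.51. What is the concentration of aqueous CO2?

[CO2*] = 0.0493 mmol/kg

α₀ = 1 / (1 + K1/[H⁺] + K1K2/[H⁺]²) = 1 / (1 + 10^+1.36 + 10^-0.61)
   = 1 / (1 + 22.909 + 0.24547) = 1/24.154 = 0.04140
[CO2*] = α₀ × DIC = 0.04140 × 1.19 = 0.0493 mmol/kg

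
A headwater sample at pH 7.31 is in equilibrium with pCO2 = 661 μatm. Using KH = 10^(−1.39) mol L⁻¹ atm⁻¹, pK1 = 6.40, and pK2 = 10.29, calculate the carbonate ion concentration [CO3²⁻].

[CO2*] = KH · pCO2 = 10^(−1.39) × 661×10^-6 = 2.693×10^-5 mol/L
α₀ = 1/(1 + K1/[H⁺] + K1K2/[H⁺]²) = 1/(1 + 10^+0.91 + 10^-2.07) = 0.1094
DIC = [CO2*]/α₀ = 2.693×10^-5 / 0.1094 = 0.2460 mmol/L
[CO3²⁻] = α₂·DIC; α₂ = 0.0009315, so [CO3²⁻] = 0.0009315 × 0.2460 = 0.000229 mmol/L = 0.229 μmol/L

[CO3²⁻] = 0.229 μmol/L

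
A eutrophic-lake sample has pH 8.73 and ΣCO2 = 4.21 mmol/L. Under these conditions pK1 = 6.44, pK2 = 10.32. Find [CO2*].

α₀ = 1 / (1 + K1/[H⁺] + K1K2/[H⁺]²) = 1 / (1 + 10^+2.29 + 10^+0.70)
   = 1 / (1 + 194.98 + 5.0119) = 1/201.00 = 0.004975
[CO2*] = α₀ × DIC = 0.004975 × 4.21 = 0.0209 mmol/L

[CO2*] = 0.0209 mmol/L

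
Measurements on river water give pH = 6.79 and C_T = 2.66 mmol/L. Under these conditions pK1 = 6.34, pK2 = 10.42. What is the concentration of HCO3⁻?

α₁ = 1 / (1 + [H⁺]/K1 + K2/[H⁺]) = 1 / (1 + 10^-0.45 + 10^-3.63)
   = 1 / (1 + 0.35481 + 0.00023442) = 1/1.3550 = 0.7380
[HCO3⁻] = α₁ × DIC = 0.7380 × 2.66 = 1.96 mmol/L

[HCO3⁻] = 1.96 mmol/L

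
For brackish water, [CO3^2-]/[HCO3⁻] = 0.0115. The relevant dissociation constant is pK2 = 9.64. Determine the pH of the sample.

pH = 7.70

From K2 = [H⁺][CO3^2-]/[HCO3⁻]:  pH = pK2 + log₁₀([CO3^2-]/[HCO3⁻])
log₁₀(0.0115) = -1.939
pH = 9.64 + (-1.939) = 7.70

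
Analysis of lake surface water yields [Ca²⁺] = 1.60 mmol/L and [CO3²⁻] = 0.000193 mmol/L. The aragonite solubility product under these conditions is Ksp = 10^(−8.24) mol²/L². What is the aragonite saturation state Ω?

Ksp = 10^(−8.24) = 5.754×10^-9
Ω = [Ca²⁺][CO3²⁻]/Ksp = (1.60×10^-3)(0.000193×10^-3) / 5.754×10^-9 = 0.0537

Ω = 0.0537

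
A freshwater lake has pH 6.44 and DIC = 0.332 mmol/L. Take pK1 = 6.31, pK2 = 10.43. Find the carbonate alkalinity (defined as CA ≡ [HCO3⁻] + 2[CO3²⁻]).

CA = [HCO3⁻] + 2[CO3²⁻] = (α₁ + 2α₂)·DIC
At pH 6.44: [H⁺]/K1 = 10^-0.13 = 0.74131, K2/[H⁺] = 10^-3.99 = 0.00010233
α₁ = 1/(1 + 0.74131 + 0.00010233) = 1/1.7414 = 0.5742; α₂ = α₁·K2/[H⁺] = 5.876×10^-5
α₁ + 2α₂ = 0.5744
CA = 0.5744 × 0.332 = 0.191 mmol/L

CA = 0.191 mmol/L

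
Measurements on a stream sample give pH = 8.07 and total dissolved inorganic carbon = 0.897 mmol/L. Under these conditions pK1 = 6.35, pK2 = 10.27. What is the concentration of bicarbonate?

[HCO3⁻] = 0.875 mmol/L

α₁ = 1 / (1 + [H⁺]/K1 + K2/[H⁺]) = 1 / (1 + 10^-1.72 + 10^-2.20)
   = 1 / (1 + 0.019055 + 0.0063096) = 1/1.0254 = 0.9753
[HCO3⁻] = α₁ × DIC = 0.9753 × 0.897 = 0.875 mmol/L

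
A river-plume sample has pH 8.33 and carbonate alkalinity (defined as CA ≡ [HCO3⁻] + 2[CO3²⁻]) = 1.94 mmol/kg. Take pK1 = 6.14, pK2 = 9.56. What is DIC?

CA = [HCO3⁻] + 2[CO3²⁻] = (α₁ + 2α₂)·DIC
At pH 8.33: [H⁺]/K1 = 10^-2.19 = 0.0064565, K2/[H⁺] = 10^-1.23 = 0.058884
α₁ = 1/(1 + 0.0064565 + 0.058884) = 1/1.0653 = 0.9387; α₂ = α₁·K2/[H⁺] = 0.05527
α₁ + 2α₂ = 1.0492
DIC = CA / (α₁ + 2α₂) = 1.94 / 1.0492 = 1.85 mmol/kg

DIC = 1.85 mmol/kg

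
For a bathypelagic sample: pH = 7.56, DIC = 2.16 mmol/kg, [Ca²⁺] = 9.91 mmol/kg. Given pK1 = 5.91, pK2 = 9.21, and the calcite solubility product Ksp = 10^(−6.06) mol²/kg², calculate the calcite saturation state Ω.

α₂ = 1 / (1 + [H⁺]/K2 + [H⁺]²/(K1K2)) = 1 / (1 + 10^+1.65 + 10^+0.00)
   = 1 / (1 + 44.668 + 1.0000) = 1/46.668 = 0.02143
[CO3²⁻] = α₂ × DIC = 0.02143 × 2.16 = 0.04628 mmol/kg
Ksp = 10^(−6.06) = 8.710×10^-7
Ω = [Ca²⁺][CO3²⁻]/Ksp = (9.91×10^-3)(4.628×10^-5) / 8.710×10^-7 = 0.527

Ω = 0.527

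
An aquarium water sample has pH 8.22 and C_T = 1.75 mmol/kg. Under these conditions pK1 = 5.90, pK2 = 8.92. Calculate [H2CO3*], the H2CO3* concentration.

[CO2*] = 6.96 μmol/kg

α₀ = 1 / (1 + K1/[H⁺] + K1K2/[H⁺]²) = 1 / (1 + 10^+2.32 + 10^+1.62)
   = 1 / (1 + 208.93 + 41.687) = 1/251.62 = 0.003974
[CO2*] = α₀ × DIC = 0.003974 × 1.75 = 0.00696 mmol/kg = 6.96 μmol/kg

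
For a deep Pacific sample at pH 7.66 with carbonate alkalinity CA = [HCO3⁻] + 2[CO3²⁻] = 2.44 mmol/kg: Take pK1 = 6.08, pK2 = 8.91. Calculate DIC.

CA = [HCO3⁻] + 2[CO3²⁻] = (α₁ + 2α₂)·DIC
At pH 7.66: [H⁺]/K1 = 10^-1.58 = 0.026303, K2/[H⁺] = 10^-1.25 = 0.056234
α₁ = 1/(1 + 0.026303 + 0.056234) = 1/1.0825 = 0.9238; α₂ = α₁·K2/[H⁺] = 0.05195
α₁ + 2α₂ = 1.0276
DIC = CA / (α₁ + 2α₂) = 2.44 / 1.0276 = 2.37 mmol/kg

DIC = 2.37 mmol/kg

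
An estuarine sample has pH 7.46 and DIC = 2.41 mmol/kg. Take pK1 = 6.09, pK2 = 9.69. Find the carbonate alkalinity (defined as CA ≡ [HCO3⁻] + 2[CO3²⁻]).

CA = [HCO3⁻] + 2[CO3²⁻] = (α₁ + 2α₂)·DIC
At pH 7.46: [H⁺]/K1 = 10^-1.37 = 0.042658, K2/[H⁺] = 10^-2.23 = 0.0058884
α₁ = 1/(1 + 0.042658 + 0.0058884) = 1/1.0485 = 0.9537; α₂ = α₁·K2/[H⁺] = 0.005616
α₁ + 2α₂ = 0.9649
CA = 0.9649 × 2.41 = 2.33 mmol/kg

CA = 2.33 mmol/kg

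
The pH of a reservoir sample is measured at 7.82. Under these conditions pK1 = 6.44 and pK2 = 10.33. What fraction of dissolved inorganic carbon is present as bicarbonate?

α₁ = 1 / (1 + [H⁺]/K1 + K2/[H⁺]) = 1 / (1 + 10^-1.38 + 10^-2.51)
   = 1 / (1 + 0.041687 + 0.0030903) = 1/1.0448 = 0.9571

α₁ = 0.957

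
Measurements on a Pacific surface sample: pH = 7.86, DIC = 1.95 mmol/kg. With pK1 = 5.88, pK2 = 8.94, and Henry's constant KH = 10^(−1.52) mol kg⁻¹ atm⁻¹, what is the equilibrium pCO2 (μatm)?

α₀ = 1 / (1 + K1/[H⁺] + K1K2/[H⁺]²) = 1 / (1 + 10^+1.98 + 10^+0.90)
   = 1 / (1 + 95.499 + 7.9433) = 1/104.44 = 0.009575
[CO2*] = α₀ × DIC = 0.009575 × 1.95 = 0.01867 mmol/kg = 18.67 μmol/kg
pCO2 = [CO2*]/KH = 1.867×10^-5 / 3.020×10^-2 = 618 μatm

pCO2 = 618 μatm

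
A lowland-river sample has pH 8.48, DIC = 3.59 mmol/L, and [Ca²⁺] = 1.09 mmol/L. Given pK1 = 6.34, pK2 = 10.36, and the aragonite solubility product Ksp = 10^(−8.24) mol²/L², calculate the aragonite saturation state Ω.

Ω = 8.78

α₂ = 1 / (1 + [H⁺]/K2 + [H⁺]²/(K1K2)) = 1 / (1 + 10^+1.88 + 10^-0.26)
   = 1 / (1 + 75.858 + 0.54954) = 1/77.407 = 0.01292
[CO3²⁻] = α₂ × DIC = 0.01292 × 3.59 = 0.04638 mmol/L
Ksp = 10^(−8.24) = 5.754×10^-9
Ω = [Ca²⁺][CO3²⁻]/Ksp = (1.09×10^-3)(4.638×10^-5) / 5.754×10^-9 = 8.78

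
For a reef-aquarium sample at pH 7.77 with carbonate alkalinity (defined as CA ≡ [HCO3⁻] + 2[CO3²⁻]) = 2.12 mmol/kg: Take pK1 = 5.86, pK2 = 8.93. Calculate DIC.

DIC = 2.01 mmol/kg

CA = [HCO3⁻] + 2[CO3²⁻] = (α₁ + 2α₂)·DIC
At pH 7.77: [H⁺]/K1 = 10^-1.91 = 0.012303, K2/[H⁺] = 10^-1.16 = 0.069183
α₁ = 1/(1 + 0.012303 + 0.069183) = 1/1.0815 = 0.9247; α₂ = α₁·K2/[H⁺] = 0.06397
α₁ + 2α₂ = 1.0526
DIC = CA / (α₁ + 2α₂) = 2.12 / 1.0526 = 2.01 mmol/kg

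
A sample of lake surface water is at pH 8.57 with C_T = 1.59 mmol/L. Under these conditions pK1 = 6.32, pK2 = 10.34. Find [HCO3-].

α₁ = 1 / (1 + [H⁺]/K1 + K2/[H⁺]) = 1 / (1 + 10^-2.25 + 10^-1.77)
   = 1 / (1 + 0.0056234 + 0.016982) = 1/1.0226 = 0.9779
[HCO3⁻] = α₁ × DIC = 0.9779 × 1.59 = 1.55 mmol/L

[HCO3⁻] = 1.55 mmol/L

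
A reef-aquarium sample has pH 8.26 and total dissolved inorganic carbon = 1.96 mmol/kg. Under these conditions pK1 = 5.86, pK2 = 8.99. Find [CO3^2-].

[CO3²⁻] = 0.307 mmol/kg

α₂ = 1 / (1 + [H⁺]/K2 + [H⁺]²/(K1K2)) = 1 / (1 + 10^+0.73 + 10^-1.67)
   = 1 / (1 + 5.3703 + 0.021380) = 1/6.3917 = 0.1565
[CO3²⁻] = α₂ × DIC = 0.1565 × 1.96 = 0.307 mmol/kg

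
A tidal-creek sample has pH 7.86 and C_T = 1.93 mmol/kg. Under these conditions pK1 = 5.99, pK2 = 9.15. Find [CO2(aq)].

α₀ = 1 / (1 + K1/[H⁺] + K1K2/[H⁺]²) = 1 / (1 + 10^+1.87 + 10^+0.58)
   = 1 / (1 + 74.131 + 3.8019) = 1/78.933 = 0.01267
[CO2*] = α₀ × DIC = 0.01267 × 1.93 = 0.0245 mmol/kg

[CO2*] = 0.0245 mmol/kg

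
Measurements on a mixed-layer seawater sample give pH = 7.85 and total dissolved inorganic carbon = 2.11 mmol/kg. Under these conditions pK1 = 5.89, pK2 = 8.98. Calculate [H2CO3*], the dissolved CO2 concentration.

α₀ = 1 / (1 + K1/[H⁺] + K1K2/[H⁺]²) = 1 / (1 + 10^+1.96 + 10^+0.83)
   = 1 / (1 + 91.201 + 6.7608) = 1/98.962 = 0.01010
[CO2*] = α₀ × DIC = 0.01010 × 2.11 = 0.0213 mmol/kg

[CO2*] = 0.0213 mmol/kg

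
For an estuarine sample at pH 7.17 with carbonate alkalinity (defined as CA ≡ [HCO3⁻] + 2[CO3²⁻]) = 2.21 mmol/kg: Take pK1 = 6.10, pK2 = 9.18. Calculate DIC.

CA = [HCO3⁻] + 2[CO3²⁻] = (α₁ + 2α₂)·DIC
At pH 7.17: [H⁺]/K1 = 10^-1.07 = 0.085114, K2/[H⁺] = 10^-2.01 = 0.0097724
α₁ = 1/(1 + 0.085114 + 0.0097724) = 1/1.0949 = 0.9133; α₂ = α₁·K2/[H⁺] = 0.008925
α₁ + 2α₂ = 0.9312
DIC = CA / (α₁ + 2α₂) = 2.21 / 0.9312 = 2.37 mmol/kg

DIC = 2.37 mmol/kg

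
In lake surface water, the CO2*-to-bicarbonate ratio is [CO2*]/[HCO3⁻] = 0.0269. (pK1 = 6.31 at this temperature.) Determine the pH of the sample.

From K1 = [H⁺][HCO3⁻]/[CO2*]:  pH = pK1 − log₁₀([CO2*]/[HCO3⁻])
log₁₀(0.0269) = -1.570
pH = 6.31 − (-1.570) = 7.88

pH = 7.88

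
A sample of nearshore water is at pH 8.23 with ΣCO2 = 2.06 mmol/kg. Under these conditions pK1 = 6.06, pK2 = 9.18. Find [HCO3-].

[HCO3⁻] = 1.84 mmol/kg

α₁ = 1 / (1 + [H⁺]/K1 + K2/[H⁺]) = 1 / (1 + 10^-2.17 + 10^-0.95)
   = 1 / (1 + 0.0067608 + 0.11220) = 1/1.1190 = 0.8937
[HCO3⁻] = α₁ × DIC = 0.8937 × 2.06 = 1.84 mmol/kg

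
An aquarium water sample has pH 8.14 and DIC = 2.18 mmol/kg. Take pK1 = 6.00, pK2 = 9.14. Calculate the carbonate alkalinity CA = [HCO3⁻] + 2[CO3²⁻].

CA = 2.36 mmol/kg

CA = [HCO3⁻] + 2[CO3²⁻] = (α₁ + 2α₂)·DIC
At pH 8.14: [H⁺]/K1 = 10^-2.14 = 0.0072444, K2/[H⁺] = 10^-1.00 = 0.10000
α₁ = 1/(1 + 0.0072444 + 0.10000) = 1/1.1072 = 0.9031; α₂ = α₁·K2/[H⁺] = 0.09031
α₁ + 2α₂ = 1.0838
CA = 1.0838 × 2.18 = 2.36 mmol/kg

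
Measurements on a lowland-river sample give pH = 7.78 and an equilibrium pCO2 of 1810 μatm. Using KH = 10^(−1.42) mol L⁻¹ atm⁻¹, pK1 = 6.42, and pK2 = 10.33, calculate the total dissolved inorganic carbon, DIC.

DIC = 1.65 mmol/L

[CO2*] = KH · pCO2 = 10^(−1.42) × 1810×10^-6 = 6.881×10^-5 mol/L
α₀ = 1/(1 + K1/[H⁺] + K1K2/[H⁺]²) = 1/(1 + 10^+1.36 + 10^-1.19) = 0.04171
DIC = [CO2*]/α₀ = 6.881×10^-5 / 0.04171 = 1.65 mmol/L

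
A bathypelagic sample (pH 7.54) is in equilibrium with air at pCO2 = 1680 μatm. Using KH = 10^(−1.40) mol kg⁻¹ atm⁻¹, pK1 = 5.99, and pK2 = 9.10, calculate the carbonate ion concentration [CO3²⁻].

[CO2*] = KH · pCO2 = 10^(−1.40) × 1680×10^-6 = 6.688×10^-5 mol/kg
α₀ = 1/(1 + K1/[H⁺] + K1K2/[H⁺]²) = 1/(1 + 10^+1.55 + 10^-0.01) = 0.02670
DIC = [CO2*]/α₀ = 6.688×10^-5 / 0.02670 = 2.505 mmol/kg
[CO3²⁻] = α₂·DIC; α₂ = 0.02609, so [CO3²⁻] = 0.02609 × 2.505 = 0.0654 mmol/kg

[CO3²⁻] = 0.0654 mmol/kg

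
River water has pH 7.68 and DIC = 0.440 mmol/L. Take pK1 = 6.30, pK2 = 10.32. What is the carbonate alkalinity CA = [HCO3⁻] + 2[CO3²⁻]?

CA = 0.423 mmol/L

CA = [HCO3⁻] + 2[CO3²⁻] = (α₁ + 2α₂)·DIC
At pH 7.68: [H⁺]/K1 = 10^-1.38 = 0.041687, K2/[H⁺] = 10^-2.64 = 0.0022909
α₁ = 1/(1 + 0.041687 + 0.0022909) = 1/1.0440 = 0.9579; α₂ = α₁·K2/[H⁺] = 0.002194
α₁ + 2α₂ = 0.9623
CA = 0.9623 × 0.440 = 0.423 mmol/L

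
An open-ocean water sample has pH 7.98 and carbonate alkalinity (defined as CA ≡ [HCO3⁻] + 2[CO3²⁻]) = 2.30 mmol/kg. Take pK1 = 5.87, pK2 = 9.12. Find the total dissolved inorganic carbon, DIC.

CA = [HCO3⁻] + 2[CO3²⁻] = (α₁ + 2α₂)·DIC
At pH 7.98: [H⁺]/K1 = 10^-2.11 = 0.0077625, K2/[H⁺] = 10^-1.14 = 0.072444
α₁ = 1/(1 + 0.0077625 + 0.072444) = 1/1.0802 = 0.9257; α₂ = α₁·K2/[H⁺] = 0.06706
α₁ + 2α₂ = 1.0599
DIC = CA / (α₁ + 2α₂) = 2.30 / 1.0599 = 2.17 mmol/kg

DIC = 2.17 mmol/kg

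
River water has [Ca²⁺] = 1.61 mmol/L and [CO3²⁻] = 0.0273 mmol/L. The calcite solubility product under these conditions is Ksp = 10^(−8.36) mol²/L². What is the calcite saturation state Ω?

Ksp = 10^(−8.36) = 4.365×10^-9
Ω = [Ca²⁺][CO3²⁻]/Ksp = (1.61×10^-3)(0.0273×10^-3) / 4.365×10^-9 = 10.1

Ω = 10.1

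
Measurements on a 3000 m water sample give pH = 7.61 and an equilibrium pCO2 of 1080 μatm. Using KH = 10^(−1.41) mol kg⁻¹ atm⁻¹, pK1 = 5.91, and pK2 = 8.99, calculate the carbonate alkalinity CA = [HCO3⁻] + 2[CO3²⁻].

CA = 2.28 mmol/kg

[CO2*] = KH · pCO2 = 10^(−1.41) × 1080×10^-6 = 4.202×10^-5 mol/kg
α₀ = 1/(1 + K1/[H⁺] + K1K2/[H⁺]²) = 1/(1 + 10^+1.70 + 10^+0.32) = 0.01879
DIC = [CO2*]/α₀ = 4.202×10^-5 / 0.01879 = 2.236 mmol/kg
CA = (α₁ + 2α₂)·DIC = (0.9419 + 2×0.03927) × 2.236 = 2.28 mmol/kg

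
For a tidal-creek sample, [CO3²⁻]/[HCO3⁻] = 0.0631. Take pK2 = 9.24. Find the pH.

pH = 8.04

From K2 = [H⁺][CO3²⁻]/[HCO3⁻]:  pH = pK2 + log₁₀([CO3²⁻]/[HCO3⁻])
log₁₀(0.0631) = -1.200
pH = 9.24 + (-1.200) = 8.04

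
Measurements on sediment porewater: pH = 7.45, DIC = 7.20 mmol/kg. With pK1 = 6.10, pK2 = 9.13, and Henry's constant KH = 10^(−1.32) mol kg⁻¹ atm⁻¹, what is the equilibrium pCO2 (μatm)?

pCO2 = 6310 μatm

α₀ = 1 / (1 + K1/[H⁺] + K1K2/[H⁺]²) = 1 / (1 + 10^+1.35 + 10^-0.33)
   = 1 / (1 + 22.387 + 0.46774) = 1/23.855 = 0.04192
[CO2*] = α₀ × DIC = 0.04192 × 7.20 = 0.3018 mmol/kg
pCO2 = [CO2*]/KH = 3.018×10^-4 / 4.786×10^-2 = 6310 μatm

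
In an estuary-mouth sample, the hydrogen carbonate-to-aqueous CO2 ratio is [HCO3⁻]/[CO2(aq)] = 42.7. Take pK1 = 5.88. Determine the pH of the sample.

pH = 7.51

From K1 = [H⁺][HCO3⁻]/[CO2(aq)]:  pH = pK1 + log₁₀([HCO3⁻]/[CO2(aq)])
log₁₀(42.7) = +1.630
pH = 5.88 + (+1.630) = 7.51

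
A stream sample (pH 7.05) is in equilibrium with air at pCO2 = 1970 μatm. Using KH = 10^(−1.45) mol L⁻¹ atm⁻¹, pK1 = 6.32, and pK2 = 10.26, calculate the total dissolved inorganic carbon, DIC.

[CO2*] = KH · pCO2 = 10^(−1.45) × 1970×10^-6 = 6.990×10^-5 mol/L
α₀ = 1/(1 + K1/[H⁺] + K1K2/[H⁺]²) = 1/(1 + 10^+0.73 + 10^-2.48) = 0.1569
DIC = [CO2*]/α₀ = 6.990×10^-5 / 0.1569 = 0.446 mmol/L

DIC = 0.446 mmol/L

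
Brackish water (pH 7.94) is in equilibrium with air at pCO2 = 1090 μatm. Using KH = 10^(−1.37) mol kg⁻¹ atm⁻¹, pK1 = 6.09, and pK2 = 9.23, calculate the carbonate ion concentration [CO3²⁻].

[CO2*] = KH · pCO2 = 10^(−1.37) × 1090×10^-6 = 4.650×10^-5 mol/kg
α₀ = 1/(1 + K1/[H⁺] + K1K2/[H⁺]²) = 1/(1 + 10^+1.85 + 10^+0.56) = 0.01326
DIC = [CO2*]/α₀ = 4.650×10^-5 / 0.01326 = 3.507 mmol/kg
[CO3²⁻] = α₂·DIC; α₂ = 0.04814, so [CO3²⁻] = 0.04814 × 3.507 = 0.169 mmol/kg

[CO3²⁻] = 0.169 mmol/kg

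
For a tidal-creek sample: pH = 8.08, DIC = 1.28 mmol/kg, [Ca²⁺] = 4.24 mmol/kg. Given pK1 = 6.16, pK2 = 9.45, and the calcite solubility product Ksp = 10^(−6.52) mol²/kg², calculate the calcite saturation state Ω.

Ω = 0.727

α₂ = 1 / (1 + [H⁺]/K2 + [H⁺]²/(K1K2)) = 1 / (1 + 10^+1.37 + 10^-0.55)
   = 1 / (1 + 23.442 + 0.28184) = 1/24.724 = 0.04045
[CO3²⁻] = α₂ × DIC = 0.04045 × 1.28 = 0.05177 mmol/kg
Ksp = 10^(−6.52) = 3.020×10^-7
Ω = [Ca²⁺][CO3²⁻]/Ksp = (4.24×10^-3)(5.177×10^-5) / 3.020×10^-7 = 0.727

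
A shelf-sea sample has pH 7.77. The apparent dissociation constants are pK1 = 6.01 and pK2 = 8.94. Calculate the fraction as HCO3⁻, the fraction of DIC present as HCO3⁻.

α₁ = 0.922

α₁ = 1 / (1 + [H⁺]/K1 + K2/[H⁺]) = 1 / (1 + 10^-1.76 + 10^-1.17)
   = 1 / (1 + 0.017378 + 0.067608) = 1/1.0850 = 0.9217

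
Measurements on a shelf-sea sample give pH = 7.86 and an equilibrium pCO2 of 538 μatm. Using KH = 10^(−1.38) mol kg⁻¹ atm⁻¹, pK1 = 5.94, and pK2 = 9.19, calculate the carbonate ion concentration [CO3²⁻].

[CO2*] = KH · pCO2 = 10^(−1.38) × 538×10^-6 = 2.243×10^-5 mol/kg
α₀ = 1/(1 + K1/[H⁺] + K1K2/[H⁺]²) = 1/(1 + 10^+1.92 + 10^+0.59) = 0.01136
DIC = [CO2*]/α₀ = 2.243×10^-5 / 0.01136 = 1.975 mmol/kg
[CO3²⁻] = α₂·DIC; α₂ = 0.04418, so [CO3²⁻] = 0.04418 × 1.975 = 0.0873 mmol/kg

[CO3²⁻] = 0.0873 mmol/kg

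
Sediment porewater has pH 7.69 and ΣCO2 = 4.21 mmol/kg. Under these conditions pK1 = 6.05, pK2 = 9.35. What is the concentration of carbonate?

α₂ = 1 / (1 + [H⁺]/K2 + [H⁺]²/(K1K2)) = 1 / (1 + 10^+1.66 + 10^+0.02)
   = 1 / (1 + 45.709 + 1.0471) = 1/47.756 = 0.02094
[CO3²⁻] = α₂ × DIC = 0.02094 × 4.21 = 0.0882 mmol/kg

[CO3²⁻] = 0.0882 mmol/kg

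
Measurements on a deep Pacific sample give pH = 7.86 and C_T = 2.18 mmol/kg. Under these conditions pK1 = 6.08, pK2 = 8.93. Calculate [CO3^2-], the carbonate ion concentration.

[CO3²⁻] = 0.168 mmol/kg

α₂ = 1 / (1 + [H⁺]/K2 + [H⁺]²/(K1K2)) = 1 / (1 + 10^+1.07 + 10^-0.71)
   = 1 / (1 + 11.749 + 0.19498) = 1/12.944 = 0.07726
[CO3²⁻] = α₂ × DIC = 0.07726 × 2.18 = 0.168 mmol/kg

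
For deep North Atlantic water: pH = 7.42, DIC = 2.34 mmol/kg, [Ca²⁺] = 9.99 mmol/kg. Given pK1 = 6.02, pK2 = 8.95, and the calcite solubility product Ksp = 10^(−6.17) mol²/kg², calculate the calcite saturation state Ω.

Ω = 0.954

α₂ = 1 / (1 + [H⁺]/K2 + [H⁺]²/(K1K2)) = 1 / (1 + 10^+1.53 + 10^+0.13)
   = 1 / (1 + 33.884 + 1.3490) = 1/36.233 = 0.02760
[CO3²⁻] = α₂ × DIC = 0.02760 × 2.34 = 0.06458 mmol/kg
Ksp = 10^(−6.17) = 6.761×10^-7
Ω = [Ca²⁺][CO3²⁻]/Ksp = (9.99×10^-3)(6.458×10^-5) / 6.761×10^-7 = 0.954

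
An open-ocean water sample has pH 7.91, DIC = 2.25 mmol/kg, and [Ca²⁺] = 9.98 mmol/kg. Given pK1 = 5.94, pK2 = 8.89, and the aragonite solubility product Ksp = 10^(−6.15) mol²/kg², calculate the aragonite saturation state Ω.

α₂ = 1 / (1 + [H⁺]/K2 + [H⁺]²/(K1K2)) = 1 / (1 + 10^+0.98 + 10^-0.99)
   = 1 / (1 + 9.5499 + 0.10233) = 1/10.652 = 0.09388
[CO3²⁻] = α₂ × DIC = 0.09388 × 2.25 = 0.2112 mmol/kg
Ksp = 10^(−6.15) = 7.079×10^-7
Ω = [Ca²⁺][CO3²⁻]/Ksp = (9.98×10^-3)(2.112×10^-4) / 7.079×10^-7 = 2.98

Ω = 2.98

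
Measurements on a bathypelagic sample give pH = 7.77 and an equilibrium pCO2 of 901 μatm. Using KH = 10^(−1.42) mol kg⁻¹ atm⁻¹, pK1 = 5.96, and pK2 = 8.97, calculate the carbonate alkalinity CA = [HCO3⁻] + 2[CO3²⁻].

[CO2*] = KH · pCO2 = 10^(−1.42) × 901×10^-6 = 3.426×10^-5 mol/kg
α₀ = 1/(1 + K1/[H⁺] + K1K2/[H⁺]²) = 1/(1 + 10^+1.81 + 10^+0.61) = 0.01436
DIC = [CO2*]/α₀ = 3.426×10^-5 / 0.01436 = 2.385 mmol/kg
CA = (α₁ + 2α₂)·DIC = (0.9271 + 2×0.05850) × 2.385 = 2.49 mmol/kg

CA = 2.49 mmol/kg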